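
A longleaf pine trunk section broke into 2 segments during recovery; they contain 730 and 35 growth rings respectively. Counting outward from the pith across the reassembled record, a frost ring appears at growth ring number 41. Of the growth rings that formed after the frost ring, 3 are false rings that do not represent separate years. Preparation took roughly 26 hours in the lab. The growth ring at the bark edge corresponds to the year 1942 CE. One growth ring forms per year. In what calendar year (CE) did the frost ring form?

1221 CE

Total growth rings = 730 + 35 = 765.
The frost ring sits at growth ring 41 from the pith, so 765 − 41 = 724 growth rings formed after it.
Removing the 3 false growth rings leaves 724 − 3 = 721 true growth rings beyond the frost ring.
The growth ring at the bark edge is 1942 CE, so the frost ring dates to 1942 − 721 = 1221 CE.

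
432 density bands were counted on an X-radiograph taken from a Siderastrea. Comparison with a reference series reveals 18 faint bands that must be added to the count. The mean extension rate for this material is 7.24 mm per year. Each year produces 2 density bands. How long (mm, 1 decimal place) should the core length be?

1629.0 mm

Adjusted count: 432 + 18 = 450 density bands.
With 2 density bands per year, 450 / 2 = 225 years.
Predicted length = 7.24 mm/year × 225 years = 1629.0 mm.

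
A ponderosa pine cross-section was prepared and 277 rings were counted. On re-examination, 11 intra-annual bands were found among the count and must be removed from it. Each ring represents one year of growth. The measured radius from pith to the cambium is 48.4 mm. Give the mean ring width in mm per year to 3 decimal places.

0.182 mm per year

True ring count = 277 − 11 = 266.
Mean rate = 48.4 mm / 266 years ≈ 0.182 mm per year.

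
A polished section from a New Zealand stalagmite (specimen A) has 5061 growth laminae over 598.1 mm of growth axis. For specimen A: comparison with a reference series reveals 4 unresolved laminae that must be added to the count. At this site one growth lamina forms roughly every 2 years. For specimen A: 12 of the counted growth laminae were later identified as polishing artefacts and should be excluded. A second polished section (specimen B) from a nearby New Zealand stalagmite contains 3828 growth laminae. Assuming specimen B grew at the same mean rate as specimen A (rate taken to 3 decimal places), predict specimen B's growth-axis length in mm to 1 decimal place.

451.7 mm

Specimen A: correcting the raw count gives 5061 − 12 + 4 = 5053 true growth laminae.
Specimen A: 5053 growth laminae at 2 years each span 5053 × 2 = 10106 years.
A: 598.1 mm over 10106 years gives 598.1 / 10106 ≈ 0.059 mm per year.
Specimen B: at 2 years per growth lamina, 3828 × 2 = 7656 years. B's length ≈ 0.059 × 7656 = 451.7 mm.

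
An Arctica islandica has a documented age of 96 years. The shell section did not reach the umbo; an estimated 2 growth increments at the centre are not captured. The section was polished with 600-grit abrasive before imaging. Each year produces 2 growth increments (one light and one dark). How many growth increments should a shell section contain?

190 growth increments

Expected growth increments: 96 × 2 = 192.
Subtracting the 2 growth increments not captured gives 192 − 2 = 190 growth increments in the record.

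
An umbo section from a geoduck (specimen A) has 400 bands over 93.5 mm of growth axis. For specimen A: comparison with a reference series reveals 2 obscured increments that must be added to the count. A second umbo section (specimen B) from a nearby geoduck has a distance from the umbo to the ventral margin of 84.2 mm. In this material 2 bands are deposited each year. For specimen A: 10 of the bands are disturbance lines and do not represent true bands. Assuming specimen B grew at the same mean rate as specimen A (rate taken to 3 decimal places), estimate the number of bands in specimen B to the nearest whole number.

353 bands

Specimen A: true band count = 400 − 10 + 2 = 392.
Specimen A: with 2 bands per year, 392 / 2 = 196 years.
A: Mean rate = 93.5 mm / 196 years ≈ 0.477 mm/year.
Specimen B: 84.2 mm / 0.477 mm per year = 176.52 years; at 2 bands per year that is 176.52 × 2 ≈ 353 bands.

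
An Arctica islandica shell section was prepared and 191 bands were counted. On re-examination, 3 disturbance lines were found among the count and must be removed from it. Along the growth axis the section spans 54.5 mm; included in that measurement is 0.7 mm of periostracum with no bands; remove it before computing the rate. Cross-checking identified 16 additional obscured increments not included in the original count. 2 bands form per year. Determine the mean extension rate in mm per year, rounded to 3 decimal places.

0.527 mm per year

True band count = 191 − 3 + 16 = 204.
Dividing by 2 bands per year: 204 / 2 = 102 years.
Removing the 0.7 mm offcut leaves 54.5 − 0.7 = 53.8 mm.
Mean rate = 53.8 mm / 102 years ≈ 0.527 mm per year.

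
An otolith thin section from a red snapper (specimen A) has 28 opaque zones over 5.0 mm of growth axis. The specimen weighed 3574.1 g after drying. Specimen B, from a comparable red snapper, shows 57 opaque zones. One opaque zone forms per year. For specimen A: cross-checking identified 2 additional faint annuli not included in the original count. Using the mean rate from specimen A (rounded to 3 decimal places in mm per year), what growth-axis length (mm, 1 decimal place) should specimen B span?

Specimen A: after corrections the count is 28 + 2 = 30 opaque zones.
A: Extension rate ≈ 5.0 / 30 = 0.167 mm/year.
Length of B = 0.167 × 57 = 9.5 mm.

9.5 mm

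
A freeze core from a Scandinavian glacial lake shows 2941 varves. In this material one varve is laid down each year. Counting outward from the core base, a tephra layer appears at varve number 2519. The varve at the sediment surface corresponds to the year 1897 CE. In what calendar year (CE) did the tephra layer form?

Between varve 2519 and the sediment surface there are 2941 − 2519 = 422 varves.
The varve at the sediment surface is 1897 CE, so the tephra layer dates to 1897 − 422 = 1475 CE.

1475 CE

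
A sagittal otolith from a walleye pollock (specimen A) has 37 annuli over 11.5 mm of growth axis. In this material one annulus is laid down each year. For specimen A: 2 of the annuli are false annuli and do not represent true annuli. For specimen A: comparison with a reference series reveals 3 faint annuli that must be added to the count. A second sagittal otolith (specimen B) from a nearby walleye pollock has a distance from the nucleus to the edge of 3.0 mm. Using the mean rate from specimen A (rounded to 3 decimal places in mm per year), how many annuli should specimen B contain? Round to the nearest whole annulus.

10 annuli

Specimen A: after corrections the count is 37 − 2 + 3 = 38 annuli.
A: 11.5 mm over 38 years gives 11.5 / 38 ≈ 0.303 mm/year.
Specimen B: 3.0 mm / 0.303 mm per year = 9.90 years ≈ 10 annuli.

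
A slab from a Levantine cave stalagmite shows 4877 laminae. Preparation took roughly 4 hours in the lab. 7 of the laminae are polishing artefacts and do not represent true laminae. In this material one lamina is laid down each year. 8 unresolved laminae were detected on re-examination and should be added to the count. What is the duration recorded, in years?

4878 yr

Adjusted count: 4877 − 7 + 8 = 4878 laminae.
At one lamina per year, that is 4878 years.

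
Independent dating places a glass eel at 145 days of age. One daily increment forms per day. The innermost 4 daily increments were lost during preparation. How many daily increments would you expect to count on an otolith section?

Expected daily increments over 145 days: 145.
Subtracting the 4 daily increments not captured gives 145 − 4 = 141 daily increments in the record.

141 daily increments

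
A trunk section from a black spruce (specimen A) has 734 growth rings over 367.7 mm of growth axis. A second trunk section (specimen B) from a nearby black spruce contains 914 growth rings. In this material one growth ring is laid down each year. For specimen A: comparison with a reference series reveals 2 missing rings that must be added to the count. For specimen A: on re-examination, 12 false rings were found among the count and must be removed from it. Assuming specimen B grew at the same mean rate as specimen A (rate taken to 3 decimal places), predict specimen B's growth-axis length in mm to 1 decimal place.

Specimen A: correcting the raw count gives 734 − 12 + 2 = 724 true growth rings.
A: Mean rate = 367.7 mm / 724 years ≈ 0.508 mm/yr.
Length of B = 0.508 × 914 = 464.3 mm.

464.3 mm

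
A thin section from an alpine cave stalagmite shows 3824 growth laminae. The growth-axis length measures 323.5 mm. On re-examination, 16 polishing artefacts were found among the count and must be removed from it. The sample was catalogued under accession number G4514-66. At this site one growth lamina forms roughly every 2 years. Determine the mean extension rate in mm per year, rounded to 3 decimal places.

0.042 mm per year

Adjusted count: 3824 − 16 = 3808 growth laminae.
At 2 years per growth lamina, 3808 × 2 = 7616 years.
Extension rate ≈ 323.5 / 7616 = 0.042 mm per year.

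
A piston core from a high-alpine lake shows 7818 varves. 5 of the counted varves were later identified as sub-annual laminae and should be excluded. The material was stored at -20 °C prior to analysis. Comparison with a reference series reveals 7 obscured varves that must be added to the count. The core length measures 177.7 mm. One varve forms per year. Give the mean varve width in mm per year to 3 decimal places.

0.023 mm per year

Correcting the raw count gives 7818 − 5 + 7 = 7820 true varves.
Extension rate ≈ 177.7 / 7820 = 0.023 mm per year.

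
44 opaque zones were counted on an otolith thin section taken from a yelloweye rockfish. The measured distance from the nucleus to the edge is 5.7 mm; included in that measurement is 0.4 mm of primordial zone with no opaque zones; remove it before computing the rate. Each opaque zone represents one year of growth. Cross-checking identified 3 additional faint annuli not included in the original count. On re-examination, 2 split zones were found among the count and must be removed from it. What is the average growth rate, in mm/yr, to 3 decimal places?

True opaque zone count = 44 − 2 + 3 = 45.
Net length = 5.7 − 0.4 = 5.3 mm.
Mean rate = 5.3 mm / 45 years ≈ 0.118 mm/yr.

0.118 mm/yr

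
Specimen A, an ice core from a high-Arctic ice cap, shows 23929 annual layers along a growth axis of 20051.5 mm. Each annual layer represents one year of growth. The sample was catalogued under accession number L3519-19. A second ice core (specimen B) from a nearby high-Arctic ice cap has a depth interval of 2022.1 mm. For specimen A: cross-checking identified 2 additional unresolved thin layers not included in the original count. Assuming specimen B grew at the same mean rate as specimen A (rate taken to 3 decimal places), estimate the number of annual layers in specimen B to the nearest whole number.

Specimen A: after corrections the count is 23929 + 2 = 23931 annual layers.
A: Mean rate = 20051.5 mm / 23931 years ≈ 0.838 mm per year.
B spans 2022.1 / 0.838 = 2413.01 years ≈ 2413 annual layers.

2413 annual layers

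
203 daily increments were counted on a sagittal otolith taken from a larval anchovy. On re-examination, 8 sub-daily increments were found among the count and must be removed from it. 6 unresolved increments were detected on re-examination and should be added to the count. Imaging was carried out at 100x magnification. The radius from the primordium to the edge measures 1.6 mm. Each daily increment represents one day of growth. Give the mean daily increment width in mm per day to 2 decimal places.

0.01 mm per day

True daily increment count = 203 − 8 + 6 = 201.
Mean rate = 1.6 mm / 201 days ≈ 0.01 mm per day.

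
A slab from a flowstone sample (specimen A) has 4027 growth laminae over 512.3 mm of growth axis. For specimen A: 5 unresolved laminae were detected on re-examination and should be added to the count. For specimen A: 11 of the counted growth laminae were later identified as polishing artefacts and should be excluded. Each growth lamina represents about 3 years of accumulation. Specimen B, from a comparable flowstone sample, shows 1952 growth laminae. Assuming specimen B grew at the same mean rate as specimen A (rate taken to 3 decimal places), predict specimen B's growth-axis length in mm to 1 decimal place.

Specimen A: correcting the raw count gives 4027 − 11 + 5 = 4021 true growth laminae.
Specimen A: 4021 growth laminae at 3 years each span 4021 × 3 = 12063 years.
A: Mean rate = 512.3 mm / 12063 years ≈ 0.042 mm/year.
Specimen B: 1952 growth laminae at 3 years each span 1952 × 3 = 5856 years. For B, 0.042 mm/year × 5856 years = 246.0 mm.

246.0 mm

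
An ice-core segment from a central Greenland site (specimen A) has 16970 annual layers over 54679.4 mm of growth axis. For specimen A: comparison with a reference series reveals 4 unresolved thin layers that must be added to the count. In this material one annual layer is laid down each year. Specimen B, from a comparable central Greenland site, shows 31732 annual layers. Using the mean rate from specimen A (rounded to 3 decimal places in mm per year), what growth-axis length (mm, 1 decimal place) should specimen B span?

102208.8 mm

Specimen A: true annual layer count = 16970 + 4 = 16974.
A: 54679.4 mm over 16974 years gives 54679.4 / 16974 ≈ 3.221 mm/year.
For B, 3.221 mm/year × 31732 years = 102208.8 mm.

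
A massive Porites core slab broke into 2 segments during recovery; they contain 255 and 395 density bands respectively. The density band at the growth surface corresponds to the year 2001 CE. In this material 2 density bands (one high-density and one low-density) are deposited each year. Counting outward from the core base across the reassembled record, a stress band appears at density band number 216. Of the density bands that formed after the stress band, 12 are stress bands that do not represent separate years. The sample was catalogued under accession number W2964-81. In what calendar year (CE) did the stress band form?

1790 CE

Total density bands = 255 + 395 = 650.
The stress band sits at density band 216 from the core base, so 650 − 216 = 434 density bands formed after it.
434 − 12 false = 422 true density bands after the stress band.
Dividing by 2 density bands per year: 422 / 2 = 211 years.
2001 − 211 = 1790 CE.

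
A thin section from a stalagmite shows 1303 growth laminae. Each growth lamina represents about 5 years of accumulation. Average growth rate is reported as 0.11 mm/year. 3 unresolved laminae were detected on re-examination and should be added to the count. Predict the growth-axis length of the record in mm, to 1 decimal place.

After corrections the count is 1303 + 3 = 1306 growth laminae.
At 5 years per growth lamina, 1306 × 5 = 6530 years.
Length ≈ 0.11 × 6530 = 718.3 mm.

718.3 mm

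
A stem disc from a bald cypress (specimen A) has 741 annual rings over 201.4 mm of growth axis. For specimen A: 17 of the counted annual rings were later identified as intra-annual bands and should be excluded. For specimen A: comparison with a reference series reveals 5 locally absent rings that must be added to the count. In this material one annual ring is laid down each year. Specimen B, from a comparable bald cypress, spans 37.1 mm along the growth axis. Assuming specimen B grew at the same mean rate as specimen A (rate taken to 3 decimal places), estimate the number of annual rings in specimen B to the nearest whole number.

Specimen A: correcting the raw count gives 741 − 17 + 5 = 729 true annual rings.
A: Extension rate ≈ 201.4 / 729 = 0.276 mm/yr.
B spans 37.1 / 0.276 = 134.42 years ≈ 134 annual rings.

134 annual rings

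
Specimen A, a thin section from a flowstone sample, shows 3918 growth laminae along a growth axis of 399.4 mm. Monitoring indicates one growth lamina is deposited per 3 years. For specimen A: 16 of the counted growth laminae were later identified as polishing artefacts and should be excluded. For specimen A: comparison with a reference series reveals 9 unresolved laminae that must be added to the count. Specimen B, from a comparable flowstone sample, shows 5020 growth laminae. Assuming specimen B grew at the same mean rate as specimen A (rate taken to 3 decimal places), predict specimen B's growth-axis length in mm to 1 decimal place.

512.0 mm

Specimen A: adjusted count: 3918 − 16 + 9 = 3911 growth laminae.
Specimen A: multiplying by 3 years per growth lamina: 3911 × 3 = 11733 years.
A: Mean rate = 399.4 mm / 11733 years ≈ 0.034 mm per year.
Specimen B: 5020 growth laminae at 3 years each span 5020 × 3 = 15060 years. For B, 0.034 mm/year × 15060 years = 512.0 mm.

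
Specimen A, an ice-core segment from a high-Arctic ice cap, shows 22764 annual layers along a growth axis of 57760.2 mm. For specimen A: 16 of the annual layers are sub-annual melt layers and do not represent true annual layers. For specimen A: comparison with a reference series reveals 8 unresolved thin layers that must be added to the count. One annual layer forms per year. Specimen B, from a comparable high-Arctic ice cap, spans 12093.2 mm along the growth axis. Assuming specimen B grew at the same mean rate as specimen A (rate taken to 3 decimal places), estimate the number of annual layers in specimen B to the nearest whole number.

Specimen A: adjusted count: 22764 − 16 + 8 = 22756 annual layers.
A: Mean rate = 57760.2 mm / 22756 years ≈ 2.538 mm/yr.
Specimen B: 12093.2 mm / 2.538 mm per year = 4764.85 years ≈ 4765 annual layers.

4765 annual layers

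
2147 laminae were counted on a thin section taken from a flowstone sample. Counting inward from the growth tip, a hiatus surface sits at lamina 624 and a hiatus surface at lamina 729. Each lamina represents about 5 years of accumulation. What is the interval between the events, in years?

The two markers are separated by 729 − 624 = 105 laminae.
105 laminae at 5 years each span 105 × 5 = 525 years.

525 years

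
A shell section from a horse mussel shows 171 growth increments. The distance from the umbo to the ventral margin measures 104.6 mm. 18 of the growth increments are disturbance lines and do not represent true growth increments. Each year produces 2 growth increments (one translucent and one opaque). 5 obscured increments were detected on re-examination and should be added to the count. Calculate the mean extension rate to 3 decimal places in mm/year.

1.324 mm/year

Adjusted count: 171 − 18 + 5 = 158 growth increments.
158 growth increments at 2 per year is 158 / 2 = 79 years.
Extension rate ≈ 104.6 / 79 = 1.324 mm/year.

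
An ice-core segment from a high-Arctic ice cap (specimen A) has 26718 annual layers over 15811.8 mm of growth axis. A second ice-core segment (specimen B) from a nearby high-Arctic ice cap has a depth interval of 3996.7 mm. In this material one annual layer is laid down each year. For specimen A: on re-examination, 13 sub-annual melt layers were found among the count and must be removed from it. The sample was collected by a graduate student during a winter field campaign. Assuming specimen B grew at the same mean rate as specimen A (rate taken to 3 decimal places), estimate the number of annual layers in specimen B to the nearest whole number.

6751 annual layers

Specimen A: true annual layer count = 26718 − 13 = 26705.
A: 15811.8 mm over 26705 years gives 15811.8 / 26705 ≈ 0.592 mm/yr.
Specimen B: 3996.7 mm / 0.592 mm per year = 6751.18 years ≈ 6751 annual layers.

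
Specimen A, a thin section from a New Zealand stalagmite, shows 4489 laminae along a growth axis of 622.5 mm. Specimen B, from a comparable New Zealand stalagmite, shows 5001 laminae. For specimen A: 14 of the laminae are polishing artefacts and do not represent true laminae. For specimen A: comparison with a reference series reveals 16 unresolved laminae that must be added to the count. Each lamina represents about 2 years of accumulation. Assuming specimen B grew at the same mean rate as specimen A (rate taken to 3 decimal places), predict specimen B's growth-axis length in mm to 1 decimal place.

Specimen A: true lamina count = 4489 − 14 + 16 = 4491.
Specimen A: multiplying by 2 years per lamina: 4491 × 2 = 8982 years.
A: Mean rate = 622.5 mm / 8982 years ≈ 0.069 mm per year.
Specimen B: at 2 years per lamina, 5001 × 2 = 10002 years. For B, 0.069 mm/year × 10002 years = 690.1 mm.

690.1 mm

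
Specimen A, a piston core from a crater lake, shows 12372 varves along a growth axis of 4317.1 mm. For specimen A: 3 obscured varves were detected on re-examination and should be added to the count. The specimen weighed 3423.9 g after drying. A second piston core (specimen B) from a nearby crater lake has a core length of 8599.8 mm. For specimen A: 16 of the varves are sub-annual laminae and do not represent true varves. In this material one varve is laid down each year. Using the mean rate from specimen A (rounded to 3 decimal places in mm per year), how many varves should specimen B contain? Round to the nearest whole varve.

Specimen A: true varve count = 12372 − 16 + 3 = 12359.
A: Extension rate ≈ 4317.1 / 12359 = 0.349 mm per year.
B spans 8599.8 / 0.349 = 24641.26 years ≈ 24641 varves.

24641 varves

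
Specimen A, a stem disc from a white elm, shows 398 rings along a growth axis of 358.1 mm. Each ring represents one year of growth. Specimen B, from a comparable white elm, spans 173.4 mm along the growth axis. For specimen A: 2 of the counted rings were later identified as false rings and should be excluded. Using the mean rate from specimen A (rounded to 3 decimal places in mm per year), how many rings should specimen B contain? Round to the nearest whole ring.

192 rings

Specimen A: after corrections the count is 398 − 2 = 396 rings.
A: Mean rate = 358.1 mm / 396 years ≈ 0.904 mm/yr.
For B, 173.4 / 0.904 = 191.81 years ≈ 192 rings.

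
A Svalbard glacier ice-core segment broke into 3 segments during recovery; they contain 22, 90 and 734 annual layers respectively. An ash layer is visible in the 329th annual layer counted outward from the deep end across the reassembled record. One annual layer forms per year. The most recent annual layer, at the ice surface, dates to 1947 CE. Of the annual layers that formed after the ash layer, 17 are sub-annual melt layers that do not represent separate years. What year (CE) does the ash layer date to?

1447 CE

Total annual layers = 22 + 90 + 734 = 846.
Between annual layer 329 and the ice surface there are 846 − 329 = 517 annual layers.
Removing the 17 false annual layers leaves 517 − 17 = 500 true annual layers beyond the ash layer.
1947 − 500 = 1447 CE.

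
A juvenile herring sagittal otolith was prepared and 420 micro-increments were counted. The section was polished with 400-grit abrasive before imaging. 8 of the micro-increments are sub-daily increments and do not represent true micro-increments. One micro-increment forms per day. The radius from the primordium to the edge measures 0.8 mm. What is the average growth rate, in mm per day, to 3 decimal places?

0.002 mm per day

Adjusted count: 420 − 8 = 412 micro-increments.
0.8 mm over 412 days gives 0.8 / 412 ≈ 0.002 mm per day.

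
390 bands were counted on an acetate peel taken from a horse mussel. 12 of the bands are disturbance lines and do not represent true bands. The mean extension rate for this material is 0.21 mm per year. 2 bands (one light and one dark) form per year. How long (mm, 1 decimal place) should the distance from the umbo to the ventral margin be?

After corrections the count is 390 − 12 = 378 bands.
With 2 bands per year, 378 / 2 = 189 years.
Predicted length = 0.21 mm/year × 189 years = 39.7 mm.

39.7 mm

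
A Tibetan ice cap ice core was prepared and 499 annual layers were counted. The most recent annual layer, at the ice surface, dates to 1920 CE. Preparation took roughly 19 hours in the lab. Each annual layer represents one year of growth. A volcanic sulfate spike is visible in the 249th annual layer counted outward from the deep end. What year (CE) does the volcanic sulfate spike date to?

Between annual layer 249 and the ice surface there are 499 − 249 = 250 annual layers.
The annual layer at the ice surface is 1920 CE, so the volcanic sulfate spike dates to 1920 − 250 = 1670 CE.

1670 CE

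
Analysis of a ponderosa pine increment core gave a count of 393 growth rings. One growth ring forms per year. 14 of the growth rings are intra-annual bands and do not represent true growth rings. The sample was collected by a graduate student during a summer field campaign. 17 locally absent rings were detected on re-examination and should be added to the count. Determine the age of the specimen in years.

396 years

Adjusted count: 393 − 14 + 17 = 396 growth rings.
At one growth ring per year, that is 396 years.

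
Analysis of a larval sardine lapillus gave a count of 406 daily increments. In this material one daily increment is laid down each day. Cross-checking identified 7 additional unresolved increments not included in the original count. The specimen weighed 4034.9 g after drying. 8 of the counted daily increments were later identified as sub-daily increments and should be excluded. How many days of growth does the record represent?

405 days

Correcting the raw count gives 406 − 8 + 7 = 405 true daily increments.
At one daily increment per day, that is 405 days.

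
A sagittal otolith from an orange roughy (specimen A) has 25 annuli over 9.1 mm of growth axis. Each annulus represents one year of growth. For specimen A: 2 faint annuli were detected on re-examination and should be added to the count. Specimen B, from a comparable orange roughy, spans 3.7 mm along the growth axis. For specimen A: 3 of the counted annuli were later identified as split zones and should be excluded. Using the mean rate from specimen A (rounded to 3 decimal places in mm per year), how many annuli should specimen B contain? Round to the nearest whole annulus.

Specimen A: true annulus count = 25 − 3 + 2 = 24.
A: 9.1 mm over 24 years gives 9.1 / 24 ≈ 0.379 mm/year.
For B, 3.7 / 0.379 = 9.76 years ≈ 10 annuli.

10 annuli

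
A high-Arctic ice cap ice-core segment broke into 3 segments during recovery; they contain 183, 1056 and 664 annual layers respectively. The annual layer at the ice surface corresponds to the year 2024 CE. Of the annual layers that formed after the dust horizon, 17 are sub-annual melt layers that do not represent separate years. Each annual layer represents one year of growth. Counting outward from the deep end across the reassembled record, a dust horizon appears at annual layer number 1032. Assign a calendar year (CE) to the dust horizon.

Total annual layers = 183 + 1056 + 664 = 1903.
1903 − 1032 = 871 annual layers lie beyond the dust horizon toward the ice surface.
871 − 17 false = 854 true annual layers after the dust horizon.
The annual layer at the ice surface is 2024 CE, so the dust horizon dates to 2024 − 854 = 1170 CE.

1170 CE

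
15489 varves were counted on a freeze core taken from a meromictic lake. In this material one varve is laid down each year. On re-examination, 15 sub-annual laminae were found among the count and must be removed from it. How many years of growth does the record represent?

15474 yr

After corrections the count is 15489 − 15 = 15474 varves.
One varve per year makes the duration 15474 years.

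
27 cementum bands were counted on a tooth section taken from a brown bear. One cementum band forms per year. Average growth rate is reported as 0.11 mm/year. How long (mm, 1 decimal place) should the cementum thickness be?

27 years of growth are recorded.
27 years at 0.11 mm/year gives 0.11 × 27 = 3.0 mm.

3.0 mm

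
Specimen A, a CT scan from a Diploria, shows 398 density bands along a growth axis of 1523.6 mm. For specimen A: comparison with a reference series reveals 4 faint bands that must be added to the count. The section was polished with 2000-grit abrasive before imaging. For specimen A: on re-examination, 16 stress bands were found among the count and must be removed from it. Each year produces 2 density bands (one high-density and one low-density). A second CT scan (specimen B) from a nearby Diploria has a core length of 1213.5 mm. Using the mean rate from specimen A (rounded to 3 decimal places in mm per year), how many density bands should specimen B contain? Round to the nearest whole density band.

Specimen A: true density band count = 398 − 16 + 4 = 386.
Specimen A: dividing by 2 density bands per year: 386 / 2 = 193 years.
A: Extension rate ≈ 1523.6 / 193 = 7.894 mm/year.
B spans 1213.5 / 7.894 = 153.72 years; at 2 density bands per year that is 153.72 × 2 ≈ 307 density bands.

307 density bands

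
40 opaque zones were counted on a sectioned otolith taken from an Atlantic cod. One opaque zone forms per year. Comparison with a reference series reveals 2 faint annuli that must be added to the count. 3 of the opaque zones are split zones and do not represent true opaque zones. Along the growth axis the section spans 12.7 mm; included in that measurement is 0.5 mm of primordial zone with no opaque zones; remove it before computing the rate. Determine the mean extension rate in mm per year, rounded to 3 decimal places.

True opaque zone count = 40 − 3 + 2 = 39.
Net length = 12.7 − 0.5 = 12.2 mm.
12.2 mm over 39 years gives 12.2 / 39 ≈ 0.313 mm per year.

0.313 mm per year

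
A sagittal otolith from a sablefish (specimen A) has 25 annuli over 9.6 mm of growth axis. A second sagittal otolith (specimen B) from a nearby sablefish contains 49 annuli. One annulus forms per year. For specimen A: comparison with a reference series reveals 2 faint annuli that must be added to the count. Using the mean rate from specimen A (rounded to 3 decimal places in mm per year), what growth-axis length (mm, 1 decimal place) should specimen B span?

Specimen A: true annulus count = 25 + 2 = 27.
A: 9.6 mm over 27 years gives 9.6 / 27 ≈ 0.356 mm per year.
Length of B = 0.356 × 49 = 17.4 mm.

17.4 mm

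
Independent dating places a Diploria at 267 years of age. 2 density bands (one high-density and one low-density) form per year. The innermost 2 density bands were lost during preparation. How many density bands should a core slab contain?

267 years at 2 density bands per year gives 267 × 2 = 534 density bands.
Less the 2 uncaptured density bands: 534 − 2 = 532.

532 density bands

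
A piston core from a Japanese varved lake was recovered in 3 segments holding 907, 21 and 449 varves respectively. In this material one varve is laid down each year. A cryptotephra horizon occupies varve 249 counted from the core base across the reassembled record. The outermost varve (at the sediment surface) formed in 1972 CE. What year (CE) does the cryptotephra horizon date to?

844 CE

Total varves = 907 + 21 + 449 = 1377.
1377 − 249 = 1128 varves lie beyond the cryptotephra horizon toward the sediment surface.
Counting back 1128 years from 1972 CE places the cryptotephra horizon in 1972 − 1128 = 844 CE.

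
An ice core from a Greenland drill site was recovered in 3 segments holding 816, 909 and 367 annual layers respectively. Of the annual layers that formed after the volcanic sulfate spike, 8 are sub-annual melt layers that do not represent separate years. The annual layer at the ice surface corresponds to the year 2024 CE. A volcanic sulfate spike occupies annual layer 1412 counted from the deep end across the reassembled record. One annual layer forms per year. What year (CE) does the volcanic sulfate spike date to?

Total annual layers = 816 + 909 + 367 = 2092.
The volcanic sulfate spike sits at annual layer 1412 from the deep end, so 2092 − 1412 = 680 annual layers formed after it.
Removing the 8 false annual layers leaves 680 − 8 = 672 true annual layers beyond the volcanic sulfate spike.
2024 − 672 = 1352 CE.

1352 CE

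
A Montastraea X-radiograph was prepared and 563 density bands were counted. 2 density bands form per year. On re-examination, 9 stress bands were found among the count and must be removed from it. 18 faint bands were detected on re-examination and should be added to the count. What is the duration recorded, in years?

286 years

Adjusted count: 563 − 9 + 18 = 572 density bands.
572 density bands at 2 per year is 572 / 2 = 286 years.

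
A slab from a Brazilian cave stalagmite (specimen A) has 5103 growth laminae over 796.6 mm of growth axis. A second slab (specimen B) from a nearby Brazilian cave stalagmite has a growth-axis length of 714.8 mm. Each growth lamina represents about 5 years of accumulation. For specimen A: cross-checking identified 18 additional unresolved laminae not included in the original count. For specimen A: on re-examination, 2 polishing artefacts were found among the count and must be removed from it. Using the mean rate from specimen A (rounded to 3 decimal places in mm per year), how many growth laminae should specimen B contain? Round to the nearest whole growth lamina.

4612 growth laminae

Specimen A: adjusted count: 5103 − 2 + 18 = 5119 growth laminae.
Specimen A: at 5 years per growth lamina, 5119 × 5 = 25595 years.
A: Extension rate ≈ 796.6 / 25595 = 0.031 mm/yr.
For B, 714.8 / 0.031 = 23058.06 years; at 5 years per growth lamina that is 23058.06 / 5 ≈ 4612 growth laminae.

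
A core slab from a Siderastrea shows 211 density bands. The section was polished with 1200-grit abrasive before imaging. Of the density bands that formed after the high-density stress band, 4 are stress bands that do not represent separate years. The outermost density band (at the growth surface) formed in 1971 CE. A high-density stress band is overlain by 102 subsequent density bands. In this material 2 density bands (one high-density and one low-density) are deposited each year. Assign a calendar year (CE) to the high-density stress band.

1922 CE

102 density bands post-date the high-density stress band.
Removing the 4 false density bands leaves 102 − 4 = 98 true density bands beyond the high-density stress band.
With 2 density bands per year, 98 / 2 = 49 years.
1971 − 49 = 1922 CE.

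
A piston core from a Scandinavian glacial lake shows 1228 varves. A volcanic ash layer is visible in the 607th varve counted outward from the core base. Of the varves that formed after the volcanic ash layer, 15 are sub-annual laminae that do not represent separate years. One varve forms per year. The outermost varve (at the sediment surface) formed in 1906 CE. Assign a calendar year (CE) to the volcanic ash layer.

Between varve 607 and the sediment surface there are 1228 − 607 = 621 varves.
621 − 15 false = 606 true varves after the volcanic ash layer.
The varve at the sediment surface is 1906 CE, so the volcanic ash layer dates to 1906 − 606 = 1300 CE.

1300 CE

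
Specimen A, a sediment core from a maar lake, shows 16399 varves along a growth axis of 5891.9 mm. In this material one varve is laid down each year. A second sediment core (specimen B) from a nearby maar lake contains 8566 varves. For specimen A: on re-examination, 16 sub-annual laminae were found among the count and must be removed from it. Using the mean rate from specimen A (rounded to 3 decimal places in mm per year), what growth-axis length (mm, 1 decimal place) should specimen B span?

Specimen A: adjusted count: 16399 − 16 = 16383 varves.
A: 5891.9 mm over 16383 years gives 5891.9 / 16383 ≈ 0.360 mm/year.
B's length ≈ 0.360 × 8566 = 3083.8 mm.

3083.8 mm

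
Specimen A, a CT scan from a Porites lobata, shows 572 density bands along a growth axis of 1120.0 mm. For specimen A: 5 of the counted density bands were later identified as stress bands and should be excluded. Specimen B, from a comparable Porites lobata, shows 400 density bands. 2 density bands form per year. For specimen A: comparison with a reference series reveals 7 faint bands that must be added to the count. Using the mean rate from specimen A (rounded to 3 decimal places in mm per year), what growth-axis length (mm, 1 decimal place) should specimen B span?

Specimen A: after corrections the count is 572 − 5 + 7 = 574 density bands.
Specimen A: with 2 density bands per year, 574 / 2 = 287 years.
A: Mean rate = 1120.0 mm / 287 years ≈ 3.902 mm/year.
Specimen B: 400 density bands at 2 per year is 400 / 2 = 200 years. Length of B = 3.902 × 200 = 780.4 mm.

780.4 mm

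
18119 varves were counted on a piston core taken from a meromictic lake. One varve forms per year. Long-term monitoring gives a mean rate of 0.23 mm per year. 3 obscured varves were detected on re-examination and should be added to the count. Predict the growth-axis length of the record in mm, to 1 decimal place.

Adjusted count: 18119 + 3 = 18122 varves.
18122 years at 0.23 mm/year gives 0.23 × 18122 = 4168.1 mm.

4168.1 mm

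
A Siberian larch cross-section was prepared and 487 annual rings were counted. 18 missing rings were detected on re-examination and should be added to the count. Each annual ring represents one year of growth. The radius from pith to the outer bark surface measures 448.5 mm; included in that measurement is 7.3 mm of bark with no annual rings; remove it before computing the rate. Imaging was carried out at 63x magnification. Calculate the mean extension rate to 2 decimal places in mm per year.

0.87 mm per year

Correcting the raw count gives 487 + 18 = 505 true annual rings.
The growth record spans 448.5 − 7.3 = 441.2 mm.
441.2 mm over 505 years gives 441.2 / 505 ≈ 0.87 mm per year.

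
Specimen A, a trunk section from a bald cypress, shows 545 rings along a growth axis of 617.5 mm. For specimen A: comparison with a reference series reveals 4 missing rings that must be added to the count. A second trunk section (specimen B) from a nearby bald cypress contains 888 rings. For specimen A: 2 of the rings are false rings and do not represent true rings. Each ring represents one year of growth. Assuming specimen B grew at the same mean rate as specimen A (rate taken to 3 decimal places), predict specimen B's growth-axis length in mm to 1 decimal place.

Specimen A: after corrections the count is 545 − 2 + 4 = 547 rings.
A: Mean rate = 617.5 mm / 547 years ≈ 1.129 mm/year.
Length of B = 1.129 × 888 = 1002.6 mm.

1002.6 mm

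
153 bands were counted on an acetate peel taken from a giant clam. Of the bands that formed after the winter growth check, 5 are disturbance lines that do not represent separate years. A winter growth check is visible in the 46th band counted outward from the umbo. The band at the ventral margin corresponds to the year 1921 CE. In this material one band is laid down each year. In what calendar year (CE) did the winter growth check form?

1819 CE

153 − 46 = 107 bands lie beyond the winter growth check toward the ventral margin.
Removing the 5 false bands leaves 107 − 5 = 102 true bands beyond the winter growth check.
The band at the ventral margin is 1921 CE, so the winter growth check dates to 1921 − 102 = 1819 CE.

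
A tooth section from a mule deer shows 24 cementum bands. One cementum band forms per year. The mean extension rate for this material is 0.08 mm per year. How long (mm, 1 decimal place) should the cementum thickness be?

1.9 mm

24 years of growth are recorded.
Predicted length = 0.08 mm/year × 24 years = 1.9 mm.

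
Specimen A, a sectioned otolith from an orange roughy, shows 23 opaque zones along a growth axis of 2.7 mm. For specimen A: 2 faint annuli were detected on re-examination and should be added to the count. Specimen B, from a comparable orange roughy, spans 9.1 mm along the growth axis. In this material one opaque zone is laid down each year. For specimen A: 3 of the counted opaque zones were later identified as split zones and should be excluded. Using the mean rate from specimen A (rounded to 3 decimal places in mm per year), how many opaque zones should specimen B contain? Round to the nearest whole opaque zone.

74 opaque zones

Specimen A: true opaque zone count = 23 − 3 + 2 = 22.
A: Extension rate ≈ 2.7 / 22 = 0.123 mm/yr.
B spans 9.1 / 0.123 = 73.98 years ≈ 74 opaque zones.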